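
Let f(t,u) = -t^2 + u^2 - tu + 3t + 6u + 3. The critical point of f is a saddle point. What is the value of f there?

6/5

∂f/∂t = -2t - u + 3 = 0 and ∂f/∂u = -t + 2u + 6 = 0, so (t, u) = (12/5, -9/5).
The Hessian has f_{tt} = -2, f_{uu} = 2, f_{tu} = -1, giving D = -5 < 0, so the point is a saddle point.
f(12/5, -9/5) = 6/5.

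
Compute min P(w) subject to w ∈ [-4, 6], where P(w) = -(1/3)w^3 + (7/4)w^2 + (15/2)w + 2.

-67/16

Differentiating, P'(w) = -w^2 + (7/2)w + 15/2; which vanishes at w = -3/2 and w = 5.
Evaluating at the critical points and endpoints: P(-4) = 64/3, P(-3/2) = -67/16, P(5) = 499/12, P(6) = 38.
Hence the absolute minimum is -67/16 at w = -3/2.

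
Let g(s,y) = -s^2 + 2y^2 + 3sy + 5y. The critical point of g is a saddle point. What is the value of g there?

-25/17

∂g/∂s = -2s + 3y = 0 and ∂g/∂y = 3s + 4y + 5 = 0, so (s, y) = (-15/17, -10/17).
The Hessian has g_{ss} = -2, g_{yy} = 4, g_{sy} = 3, giving D = -17 < 0, so the point is a saddle point.
g(-15/17, -10/17) = -25/17.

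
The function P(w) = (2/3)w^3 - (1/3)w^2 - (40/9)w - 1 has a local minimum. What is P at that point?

-506/81

P'(w) = 2w^2 - (2/3)w - 40/9 = 0 at w = -4/3, 5/3.
Since P''(w) = 4w - 2/3, we get P''(-4/3) = -6 < 0 ⇒ local maximum; P''(5/3) = 6 > 0 ⇒ local minimum.
Thus P has its local minimum at w = 5/3, with value -506/81.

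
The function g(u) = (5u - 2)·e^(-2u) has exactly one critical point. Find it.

g'(u) = 5·e^(-2u) + (5u - 2)·(-2)·e^(-2u) = (-10u + 9)·e^(-2u). Since e^(-2u) > 0, the only critical point is u = 9/10.
g''(9/10) has the same sign as -10 < 0, so this is a local maximum.
g(9/10) = (5/2)·e^(-9/5) ≈ 0.4132.

9/10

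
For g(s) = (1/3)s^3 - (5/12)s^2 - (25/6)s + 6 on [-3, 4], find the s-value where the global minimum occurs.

5/2

Differentiating, g'(s) = s^2 - (5/6)s - 25/6; which vanishes at s = -5/3 and s = 5/2.
Compare values at every candidate in [-3, 4]: g(-3) = 23/4, g(-5/3) = 3319/324, g(5/2) = -29/16, g(4) = 4.
The minimum over the interval is -29/16, attained at s = 5/2.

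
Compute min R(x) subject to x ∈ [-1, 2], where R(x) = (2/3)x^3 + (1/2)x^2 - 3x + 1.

-5/6

R'(x) = 2x^2 + x - 3, whose only zero in [-1, 2] is x = 1.
Compare values at every candidate in [-1, 2]: R(-1) = 23/6, R(1) = -5/6, R(2) = 7/3.
The minimum over the interval is -5/6, attained at x = 1.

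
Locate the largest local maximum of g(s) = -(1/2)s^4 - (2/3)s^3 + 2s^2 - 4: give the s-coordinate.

g'(s) = -2s^3 - 2s^2 + 4s. Setting g'(s) = 0 gives s ∈ {-2, 0, 1}.
g''(s) = -6s^2 - 4s + 4. g''(-2) = -12 < 0 ⇒ local maximum; g''(0) = 4 > 0 ⇒ local minimum; g''(1) = -6 < 0 ⇒ local maximum.
So the largest local maximum value is g(-2) = 4/3.

-2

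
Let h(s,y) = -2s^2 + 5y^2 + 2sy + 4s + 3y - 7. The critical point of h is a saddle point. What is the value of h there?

∂h/∂s = -4s + 2y + 4 = 0 and ∂h/∂y = 2s + 10y + 3 = 0, so (s, y) = (17/22, -5/11).
The Hessian has h_{ss} = -4, h_{yy} = 10, h_{sy} = 2, giving D = -44 < 0, so the point is a saddle point.
h(17/22, -5/11) = -135/22.

-135/22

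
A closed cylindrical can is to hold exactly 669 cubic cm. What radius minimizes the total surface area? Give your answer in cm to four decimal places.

4.7397

With radius r and height h, πr²h = 669 so h = 669/(πr²), and S(r) = 2πr² + 2πrh = 2πr² + 2·669/r.
S'(r) = 4πr − 2·669/r² = 0 ⇒ r³ = 669/(2π), so r ≈ 4.7397 and h = 2r ≈ 9.4794.
S''(r) = 4π + 4·669/r³ > 0, so this is the minimum; S ≈ 423.4466.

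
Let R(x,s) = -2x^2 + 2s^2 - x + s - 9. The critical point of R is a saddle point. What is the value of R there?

∂R/∂x = -4x - 1 = 0 and ∂R/∂s = 4s + 1 = 0, so (x, s) = (-1/4, -1/4).
The Hessian has R_{xx} = -4, R_{ss} = 4, R_{xs} = 0, giving D = -16 < 0, so the point is a saddle point.
R(-1/4, -1/4) = -9.

-9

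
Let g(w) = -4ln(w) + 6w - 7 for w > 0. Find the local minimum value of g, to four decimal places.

-1.3781

g'(w) = -4/w + 6 = 0 gives w = 2/3.
g''(w) = 4/w², which is positive for w > 0, so this is a local minimum.
g(2/3) = -4·ln(2/3) + 4 - 7 ≈ -1.3781.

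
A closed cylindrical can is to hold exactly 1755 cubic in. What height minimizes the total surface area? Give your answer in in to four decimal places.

With radius r and height h, πr²h = 1755 so h = 1755/(πr²), and S(r) = 2πr² + 2πrh = 2πr² + 2·1755/r.
S'(r) = 4πr − 2·1755/r² = 0 ⇒ r³ = 1755/(2π), so r ≈ 6.5368 and h = 2r ≈ 13.0736.
S''(r) = 4π + 4·1755/r³ > 0, so this is the minimum; S ≈ 805.4389.

13.0736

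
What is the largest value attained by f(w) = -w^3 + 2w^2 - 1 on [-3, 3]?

f'(w) = -3w^2 + 4w, which vanishes at w = 0 and w = 4/3.
Evaluating at the critical points and endpoints: f(-3) = 44; f(0) = -1; f(4/3) = 5/27; f(3) = -10.
So the maximum is f(-3) = 44.

44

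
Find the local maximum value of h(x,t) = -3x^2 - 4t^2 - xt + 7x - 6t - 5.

111/47

∂h/∂x = -6x - t + 7 = 0 and ∂h/∂t = -x - 8t - 6 = 0, so (x, t) = (62/47, -43/47).
The Hessian has h_{xx} = -6, h_{tt} = -8, h_{xt} = -1, giving D = 47 > 0 with h_{xx} < 0, so the point is a local maximum.
h(62/47, -43/47) = 111/47.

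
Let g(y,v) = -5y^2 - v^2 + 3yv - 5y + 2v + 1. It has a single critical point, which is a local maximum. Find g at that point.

∂g/∂y = -10y + 3v - 5 = 0 and ∂g/∂v = 3y - 2v + 2 = 0, so (y, v) = (-4/11, 5/11).
The Hessian has g_{yy} = -10, g_{vv} = -2, g_{yv} = 3, giving D = 11 > 0 with g_{yy} < 0, so the point is a local maximum.
g(-4/11, 5/11) = 26/11.

26/11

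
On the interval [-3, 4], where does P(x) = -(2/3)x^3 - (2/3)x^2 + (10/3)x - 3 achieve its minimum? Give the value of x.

4

Differentiating, P'(x) = -2x^2 - (4/3)x + 10/3; which vanishes at x = -5/3 and x = 1.
Compare values at every candidate in [-3, 4]: P(-3) = -1,  P(-5/3) = -593/81,  P(1) = -1,  P(4) = -43.
Hence the absolute minimum is -43 at x = 4.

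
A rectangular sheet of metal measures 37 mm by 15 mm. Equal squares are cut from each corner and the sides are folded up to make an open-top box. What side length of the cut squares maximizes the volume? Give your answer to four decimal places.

3.2944

With cut size x, the volume is V(x) = x(37 − 2x)(15 − 2x) for 0 < x < 7.5.
V'(x) = 12x^2 − 208x + 555. Setting V'(x) = 0 gives x ≈ 3.2944 (the root in (0, 7.5)).
V''(x) = 24x − 208 is negative there, so this is the maximum; V ≈ 842.6900.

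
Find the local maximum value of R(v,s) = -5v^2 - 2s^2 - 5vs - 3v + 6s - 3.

∂R/∂v = -10v - 5s - 3 = 0 and ∂R/∂s = -5v - 4s + 6 = 0, so (v, s) = (-14/5, 5).
The Hessian has R_{vv} = -10, R_{ss} = -4, R_{vs} = -5, giving D = 15 > 0 with R_{vv} < 0, so the point is a local maximum.
R(-14/5, 5) = 81/5.

81/5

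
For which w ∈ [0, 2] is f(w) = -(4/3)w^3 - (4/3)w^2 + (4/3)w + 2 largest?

1/3

f'(w) = -4w^2 - (8/3)w + 4/3, whose only zero in [0, 2] is w = 1/3.
Candidates: f(0) = 2,  f(1/3) = 182/81,  f(2) = -34/3.
So the maximum is f(1/3) = 182/81.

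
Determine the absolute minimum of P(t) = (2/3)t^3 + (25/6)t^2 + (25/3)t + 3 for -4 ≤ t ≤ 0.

P'(t) = 2t^2 + (25/3)t + 25/3, which vanishes at t = -5/2 and t = -5/3.
Evaluating at the critical points and endpoints: P(-4) = -19/3, P(-5/2) = -53/24, P(-5/3) = -389/162, P(0) = 3.
So the minimum is P(-4) = -19/3.

-19/3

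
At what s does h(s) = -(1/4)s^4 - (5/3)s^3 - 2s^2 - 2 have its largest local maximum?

h'(s) = -s^3 - 5s^2 - 4s = 0 at s = -4, -1, 0.
Second-derivative test with h''(s) = -3s^2 - 10s - 4: h''(-4) = -12 < 0 ⇒ local maximum; h''(-1) = 3 > 0 ⇒ local minimum; h''(0) = -4 < 0 ⇒ local maximum.
So the largest local maximum value is h(-4) = 26/3.

-4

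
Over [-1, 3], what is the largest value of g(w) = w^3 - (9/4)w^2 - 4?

11/4

The derivative is 3w^2 - (9/2)w, which vanishes at w = 0 and w = 3/2.
Candidates: g(-1) = -29/4,  g(0) = -4,  g(3/2) = -91/16,  g(3) = 11/4.
Hence the absolute maximum is 11/4 at w = 3.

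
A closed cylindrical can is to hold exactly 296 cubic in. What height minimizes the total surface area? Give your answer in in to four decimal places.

With radius r and height h, πr²h = 296 so h = 296/(πr²), and S(r) = 2πr² + 2πrh = 2πr² + 2·296/r.
S'(r) = 4πr − 2·296/r² = 0 ⇒ r³ = 296/(2π), so r ≈ 3.6116 and h = 2r ≈ 7.2233.
S''(r) = 4π + 4·296/r³ > 0, so this is the minimum; S ≈ 245.8720.

7.2233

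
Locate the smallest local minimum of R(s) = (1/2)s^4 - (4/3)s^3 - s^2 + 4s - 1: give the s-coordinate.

R'(s) = 2s^3 - 4s^2 - 2s + 4. Setting R'(s) = 0 gives s ∈ {-1, 1, 2}.
Since R''(s) = 6s^2 - 8s - 2, we get R''(-1) = 12 > 0 ⇒ local minimum; R''(1) = -4 < 0 ⇒ local maximum; R''(2) = 6 > 0 ⇒ local minimum.
The smallest local minimum is R(-1) = -25/6.

-1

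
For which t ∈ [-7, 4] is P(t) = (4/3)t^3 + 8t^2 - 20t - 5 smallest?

Differentiating, P'(t) = 4t^2 + 16t - 20; which vanishes at t = -5 and t = 1.
Evaluating at the critical points and endpoints: P(-7) = 209/3; P(-5) = 385/3; P(1) = -47/3; P(4) = 385/3.
The minimum over the interval is -47/3, attained at t = 1.

1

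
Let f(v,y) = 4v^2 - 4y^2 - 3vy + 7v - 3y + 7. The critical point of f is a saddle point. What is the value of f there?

288/73

∂f/∂v = 8v - 3y + 7 = 0 and ∂f/∂y = -3v - 8y - 3 = 0, so (v, y) = (-65/73, -3/73).
The Hessian has f_{vv} = 8, f_{yy} = -8, f_{vy} = -3, giving D = -73 < 0, so the point is a saddle point.
f(-65/73, -3/73) = 288/73.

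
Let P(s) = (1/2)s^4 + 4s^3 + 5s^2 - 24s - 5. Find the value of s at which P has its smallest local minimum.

1

P'(s) = 2s^3 + 12s^2 + 10s - 24 = 0 at s = -4, -3, 1.
P''(s) = 6s^2 + 24s + 10. P''(-4) = 10 > 0 ⇒ local minimum; P''(-3) = -8 < 0 ⇒ local maximum; P''(1) = 40 > 0 ⇒ local minimum.
Thus P has its smallest local minimum at s = 1, with value -39/2.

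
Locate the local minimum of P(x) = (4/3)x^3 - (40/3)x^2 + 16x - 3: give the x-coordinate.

P'(x) = 4x^2 - (80/3)x + 16 = 0 at x = 2/3, 6.
Second-derivative test with P''(x) = 8x - 80/3: P''(2/3) = -64/3 < 0 ⇒ local maximum; P''(6) = 64/3 > 0 ⇒ local minimum.
The local minimum is P(6) = -99.

6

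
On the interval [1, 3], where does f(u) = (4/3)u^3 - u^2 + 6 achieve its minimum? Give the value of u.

1

f'(u) = 4u^2 - 2u, which has no zeros in [1, 3].
Candidates: f(1) = 19/3; f(3) = 33.
Hence the absolute minimum is 19/3 at u = 1.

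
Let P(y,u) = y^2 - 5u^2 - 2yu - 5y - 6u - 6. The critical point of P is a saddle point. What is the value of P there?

∂P/∂y = 2y - 2u - 5 = 0 and ∂P/∂u = -2y - 10u - 6 = 0, so (y, u) = (19/12, -11/12).
The Hessian has P_{yy} = 2, P_{uu} = -10, P_{yu} = -2, giving D = -24 < 0, so the point is a saddle point.
P(19/12, -11/12) = -173/24.

-173/24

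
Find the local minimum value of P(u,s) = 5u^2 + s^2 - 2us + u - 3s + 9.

∂P/∂u = 10u - 2s + 1 = 0 and ∂P/∂s = -2u + 2s - 3 = 0, so (u, s) = (1/4, 7/4).
The Hessian has P_{uu} = 10, P_{ss} = 2, P_{us} = -2, giving D = 16 > 0 with P_{uu} > 0, so the point is a local minimum.
P(1/4, 7/4) = 13/2.

13/2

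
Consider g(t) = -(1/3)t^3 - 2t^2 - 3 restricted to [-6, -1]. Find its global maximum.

-3

The derivative is -t^2 - 4t, whose only zero in [-6, -1] is t = -4.
Evaluating at the critical points and endpoints: g(-6) = -3, g(-4) = -41/3, g(-1) = -14/3.
Hence the absolute maximum is -3 at t = -6.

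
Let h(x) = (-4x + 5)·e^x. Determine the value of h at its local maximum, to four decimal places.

h'(x) = (-4)·e^x + (-4x + 5)·1·e^x = (-4x + 1)·e^x. Since e^x > 0, the only critical point is x = 1/4.
h''(1/4) has the same sign as -4 < 0, so this is a local maximum.
h(1/4) = (4)·e^(1/4) ≈ 5.1361.

5.1361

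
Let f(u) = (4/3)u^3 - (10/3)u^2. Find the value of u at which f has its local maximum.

Critical points: f'(u) = 4u^2 - (20/3)u vanishes at u = 0, 5/3.
Second-derivative test with f''(u) = 8u - 20/3: f''(0) = -20/3 < 0 ⇒ local maximum; f''(5/3) = 20/3 > 0 ⇒ local minimum.
So the local maximum value is f(0) = 0.

0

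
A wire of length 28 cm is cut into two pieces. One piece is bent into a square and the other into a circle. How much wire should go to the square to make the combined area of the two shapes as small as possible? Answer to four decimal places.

15.6828

Let x be the length used for the square. Square side x/4; circle radius (28−x)/(2π).
A(x) = (x/4)² + π·((28−x)/(2π))² = x²/16 + (28−x)²/(4π) for 0 ≤ x ≤ 28. A'(x) = x/8 − (28−x)/(2π) = 0 gives x = 4·28/(π+4) ≈ 15.6828.
A'' = 1/8 + 1/(2π) > 0, so this gives the minimum combined area; x ≈ 15.6828 cm to the square.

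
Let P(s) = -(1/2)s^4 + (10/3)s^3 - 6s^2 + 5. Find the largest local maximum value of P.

5

P'(s) = -2s^3 + 10s^2 - 12s. Setting P'(s) = 0 gives s ∈ {0, 2, 3}.
Since P''(s) = -6s^2 + 20s - 12, we get P''(0) = -12 < 0 ⇒ local maximum; P''(2) = 4 > 0 ⇒ local minimum; P''(3) = -6 < 0 ⇒ local maximum.
So the largest local maximum value is P(0) = 5.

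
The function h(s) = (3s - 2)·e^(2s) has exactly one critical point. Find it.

h'(s) = 3·e^(2s) + (3s - 2)·2·e^(2s) = (6s - 1)·e^(2s). Since e^(2s) > 0, the only critical point is s = 1/6.
h''(1/6) has the same sign as 6 > 0, so this is a local minimum.
h(1/6) = (-3/2)·e^(1/3) ≈ -2.0934.

1/6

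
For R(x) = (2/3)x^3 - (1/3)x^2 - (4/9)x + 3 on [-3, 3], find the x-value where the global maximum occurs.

The derivative is 2x^2 - (2/3)x - 4/9, which vanishes at x = -1/3 and x = 2/3.
Compare values at every candidate in [-3, 3]: R(-3) = -50/3,  R(-1/3) = 250/81,  R(2/3) = 223/81,  R(3) = 50/3.
So the maximum is R(3) = 50/3.

3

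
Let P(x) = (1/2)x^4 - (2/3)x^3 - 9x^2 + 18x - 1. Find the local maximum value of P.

P'(x) = 2x^3 - 2x^2 - 18x + 18. Setting P'(x) = 0 gives x ∈ {-3, 1, 3}.
P''(x) = 6x^2 - 4x - 18. P''(-3) = 48 > 0 ⇒ local minimum; P''(1) = -16 < 0 ⇒ local maximum; P''(3) = 24 > 0 ⇒ local minimum.
The local maximum is P(1) = 47/6.

47/6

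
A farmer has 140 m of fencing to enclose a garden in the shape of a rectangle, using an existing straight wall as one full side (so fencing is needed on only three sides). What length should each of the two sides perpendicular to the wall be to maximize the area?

35

Let the sides perpendicular to the wall have length x and the parallel side y, so 2x + y = 140 and the area is A = xy = x(140 − 2x).
A'(x) = 140 − 4x = 0 gives x = 35, and A''(x) = −4 < 0 confirms a maximum.
Then y = 140 − 2·35 = 70 and A = 2450.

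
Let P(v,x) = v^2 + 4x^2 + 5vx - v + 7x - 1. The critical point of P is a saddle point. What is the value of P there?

79/9

∂P/∂v = 2v + 5x - 1 = 0 and ∂P/∂x = 5v + 8x + 7 = 0, so (v, x) = (-43/9, 19/9).
The Hessian has P_{vv} = 2, P_{xx} = 8, P_{vx} = 5, giving D = -9 < 0, so the point is a saddle point.
P(-43/9, 19/9) = 79/9.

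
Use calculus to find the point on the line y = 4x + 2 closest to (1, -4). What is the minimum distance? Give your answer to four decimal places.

Minimize D(x)^2 = (x - 1)^2 + (4x + 6)^2.
d/dx[D^2] = 2(x - 1) + 2·4·(4x + 6) = 0 ⇒ x = -23/17.
Then y = -58/17 and the distance is √(100/17) ≈ 2.4254.

2.4254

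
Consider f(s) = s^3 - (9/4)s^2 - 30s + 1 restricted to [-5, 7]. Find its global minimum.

f'(s) = 3s^2 - (9/2)s - 30, which vanishes at s = -5/2 and s = 4.
Compare values at every candidate in [-5, 7]: f(-5) = -121/4,  f(-5/2) = 741/16,  f(4) = -91,  f(7) = 95/4.
So the minimum is f(4) = -91.

-91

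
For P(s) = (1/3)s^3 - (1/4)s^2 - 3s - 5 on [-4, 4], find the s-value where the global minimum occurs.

-4

Differentiating, P'(s) = s^2 - (1/2)s - 3; which vanishes at s = -3/2 and s = 2.
Candidates: P(-4) = -55/3; P(-3/2) = -35/16; P(2) = -28/3; P(4) = 1/3.
So the minimum is P(-4) = -55/3.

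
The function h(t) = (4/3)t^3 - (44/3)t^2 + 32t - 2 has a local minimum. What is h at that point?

h'(t) = 4t^2 - (88/3)t + 32. Setting h'(t) = 0 gives t ∈ {4/3, 6}.
Since h''(t) = 8t - 88/3, we get h''(4/3) = -56/3 < 0 ⇒ local maximum; h''(6) = 56/3 > 0 ⇒ local minimum.
So the local minimum value is h(6) = -50.

-50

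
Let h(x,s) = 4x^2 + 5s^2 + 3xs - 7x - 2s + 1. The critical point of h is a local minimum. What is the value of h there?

∂h/∂x = 8x + 3s - 7 = 0 and ∂h/∂s = 3x + 10s - 2 = 0, so (x, s) = (64/71, -5/71).
The Hessian has h_{xx} = 8, h_{ss} = 10, h_{xs} = 3, giving D = 71 > 0 with h_{xx} > 0, so the point is a local minimum.
h(64/71, -5/71) = -148/71.

-148/71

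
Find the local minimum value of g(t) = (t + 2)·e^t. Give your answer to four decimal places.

-0.0498

g'(t) = 1·e^t + (t + 2)·1·e^t = (t + 3)·e^t. Since e^t > 0, the only critical point is t = -3.
g''(-3) has the same sign as 1 > 0, so this is a local minimum.
g(-3) = (-1)·e^(-3) ≈ -0.0498.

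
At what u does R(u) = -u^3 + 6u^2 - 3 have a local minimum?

R'(u) = -3u^2 + 12u = 0 at u = 0, 4.
Second-derivative test with R''(u) = -6u + 12: R''(0) = 12 > 0 ⇒ local minimum; R''(4) = -12 < 0 ⇒ local maximum.
So the local minimum value is R(0) = -3.

0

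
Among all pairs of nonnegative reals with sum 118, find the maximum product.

With x + y = 118, the product is P(x) = x(118 − x).
P'(x) = 118 − 2x = 0 gives x = 59; P'' = −2 < 0, so this is the maximum.
P = 59·59 = 3481.

3481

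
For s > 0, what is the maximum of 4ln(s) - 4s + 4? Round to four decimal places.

R'(s) = 4/s − 4 = 0 gives s = 1.
R''(s) = -4/s², which is negative for s > 0, so this is a local maximum.
R(1) = 4·ln(1) - 4 + 4 ≈ 0.0000.

0.0000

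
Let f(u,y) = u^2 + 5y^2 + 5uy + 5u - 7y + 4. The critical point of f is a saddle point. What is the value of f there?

369/5

∂f/∂u = 2u + 5y + 5 = 0 and ∂f/∂y = 5u + 10y - 7 = 0, so (u, y) = (17, -39/5).
The Hessian has f_{uu} = 2, f_{yy} = 10, f_{uy} = 5, giving D = -5 < 0, so the point is a saddle point.
f(17, -39/5) = 369/5.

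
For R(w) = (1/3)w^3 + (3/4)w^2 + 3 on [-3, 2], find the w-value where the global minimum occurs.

R'(w) = w^2 + (3/2)w, which vanishes at w = -3/2 and w = 0.
Evaluating at the critical points and endpoints: R(-3) = 3/4,  R(-3/2) = 57/16,  R(0) = 3,  R(2) = 26/3.
So the minimum is R(-3) = 3/4.

-3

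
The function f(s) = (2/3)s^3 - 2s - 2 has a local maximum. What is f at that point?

Critical points: f'(s) = 2s^2 - 2 vanishes at s = -1, 1.
Since f''(s) = 4s, we get f''(-1) = -4 < 0 ⇒ local maximum; f''(1) = 4 > 0 ⇒ local minimum.
Thus f has its local maximum at s = -1, with value -2/3.

-2/3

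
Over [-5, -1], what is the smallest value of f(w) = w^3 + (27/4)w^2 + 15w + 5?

-105/4

f'(w) = 3w^2 + (27/2)w + 15, which vanishes at w = -5/2 and w = -2.
Evaluating at the critical points and endpoints: f(-5) = -105/4, f(-5/2) = -95/16, f(-2) = -6, f(-1) = -17/4.
Hence the absolute minimum is -105/4 at w = -5.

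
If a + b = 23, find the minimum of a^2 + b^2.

With a + b = 23, a^2 + b^2 = a^2 + (23 − a)^2.
The derivative 2a − 2(23 − a) = 4a − 46 vanishes at a = 23/2; second derivative 4 > 0, a minimum.
The minimum is 2·(23/2)^2 = 529/2.

529/2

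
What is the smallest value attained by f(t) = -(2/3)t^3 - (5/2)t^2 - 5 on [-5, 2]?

The derivative is -2t^2 - 5t, which vanishes at t = -5/2 and t = 0.
Evaluating at the critical points and endpoints: f(-5) = 95/6,  f(-5/2) = -245/24,  f(0) = -5,  f(2) = -61/3.
Hence the absolute minimum is -61/3 at t = 2.

-61/3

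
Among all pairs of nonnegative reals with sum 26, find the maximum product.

With x + y = 26, the product is P(x) = x(26 − x).
P'(x) = 26 − 2x = 0 gives x = 13; P'' = −2 < 0, so this is the maximum.
P = 13·13 = 169.

169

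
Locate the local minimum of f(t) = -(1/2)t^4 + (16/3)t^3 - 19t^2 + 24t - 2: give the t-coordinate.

f'(t) = -2t^3 + 16t^2 - 38t + 24. Setting f'(t) = 0 gives t ∈ {1, 3, 4}.
f''(t) = -6t^2 + 32t - 38. f''(1) = -12 < 0 ⇒ local maximum; f''(3) = 4 > 0 ⇒ local minimum; f''(4) = -6 < 0 ⇒ local maximum.
Thus f has its local minimum at t = 3, with value 5/2.

3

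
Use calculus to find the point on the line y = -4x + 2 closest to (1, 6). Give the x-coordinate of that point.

-15/17

Minimize D(x)^2 = (x - 1)^2 + (-4x - 4)^2.
d/dx[D^2] = 2(x - 1) + 2·(-4)·(-4x - 4) = 0 ⇒ x = -15/17.
Then y = 94/17 and the distance is √(64/17) ≈ 1.9403.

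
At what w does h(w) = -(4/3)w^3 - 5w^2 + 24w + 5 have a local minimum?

-4

Critical points: h'(w) = -4w^2 - 10w + 24 vanishes at w = -4, 3/2.
Since h''(w) = -8w - 10, we get h''(-4) = 22 > 0 ⇒ local minimum; h''(3/2) = -22 < 0 ⇒ local maximum.
So the local minimum value is h(-4) = -257/3.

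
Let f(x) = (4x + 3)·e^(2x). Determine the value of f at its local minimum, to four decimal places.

f'(x) = 4·e^(2x) + (4x + 3)·2·e^(2x) = (8x + 10)·e^(2x). Since e^(2x) > 0, the only critical point is x = -5/4.
f''(-5/4) has the same sign as 8 > 0, so this is a local minimum.
f(-5/4) = (-2)·e^(-5/2) ≈ -0.1642.

-0.1642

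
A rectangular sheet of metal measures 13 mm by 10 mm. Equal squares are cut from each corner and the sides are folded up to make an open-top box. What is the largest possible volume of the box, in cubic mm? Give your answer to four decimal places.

With cut size x, the volume is V(x) = x(13 − 2x)(10 − 2x) for 0 < x < 5.
V'(x) = 12x^2 − 92x + 130. Setting V'(x) = 0 gives x ≈ 1.8684 (the root in (0, 5)).
V''(x) = 24x − 92 is negative there, so this is the maximum; V ≈ 108.3995.

108.3995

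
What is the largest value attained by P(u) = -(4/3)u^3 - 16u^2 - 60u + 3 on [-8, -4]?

425/3

The derivative is -4u^2 - 32u - 60, whose only zero in [-8, -4] is u = -5.
Compare values at every candidate in [-8, -4]: P(-8) = 425/3; P(-5) = 209/3; P(-4) = 217/3.
Hence the absolute maximum is 425/3 at u = -8.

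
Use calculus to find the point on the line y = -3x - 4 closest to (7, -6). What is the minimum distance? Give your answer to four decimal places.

Minimize D(x)^2 = (x - 7)^2 + (-3x + 2)^2.
d/dx[D^2] = 2(x - 7) + 2·(-3)·(-3x + 2) = 0 ⇒ x = 13/10.
Then y = -79/10 and the distance is √(361/10) ≈ 6.0083.

6.0083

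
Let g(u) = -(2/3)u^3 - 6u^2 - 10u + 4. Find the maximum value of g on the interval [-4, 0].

26/3

g'(u) = -2u^2 - 12u - 10, whose only zero in [-4, 0] is u = -1.
Evaluating at the critical points and endpoints: g(-4) = -28/3, g(-1) = 26/3, g(0) = 4.
So the maximum is g(-1) = 26/3.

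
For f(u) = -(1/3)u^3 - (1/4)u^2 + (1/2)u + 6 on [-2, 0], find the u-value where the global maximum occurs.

Differentiating, f'(u) = -u^2 - (1/2)u + 1/2; whose only zero in [-2, 0] is u = -1.
Compare values at every candidate in [-2, 0]: f(-2) = 20/3,  f(-1) = 67/12,  f(0) = 6.
Hence the absolute maximum is 20/3 at u = -2.

-2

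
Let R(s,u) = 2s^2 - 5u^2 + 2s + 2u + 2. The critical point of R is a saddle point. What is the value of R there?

∂R/∂s = 4s + 2 = 0 and ∂R/∂u = -10u + 2 = 0, so (s, u) = (-1/2, 1/5).
The Hessian has R_{ss} = 4, R_{uu} = -10, R_{su} = 0, giving D = -40 < 0, so the point is a saddle point.
R(-1/2, 1/5) = 17/10.

17/10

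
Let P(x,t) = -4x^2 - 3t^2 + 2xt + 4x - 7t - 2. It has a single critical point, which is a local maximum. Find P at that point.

∂P/∂x = -8x + 2t + 4 = 0 and ∂P/∂t = 2x - 6t - 7 = 0, so (x, t) = (5/22, -12/11).
The Hessian has P_{xx} = -8, P_{tt} = -6, P_{xt} = 2, giving D = 44 > 0 with P_{xx} < 0, so the point is a local maximum.
P(5/22, -12/11) = 25/11.

25/11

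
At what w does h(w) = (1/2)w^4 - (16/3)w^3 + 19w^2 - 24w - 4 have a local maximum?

Critical points: h'(w) = 2w^3 - 16w^2 + 38w - 24 vanishes at w = 1, 3, 4.
Second-derivative test with h''(w) = 6w^2 - 32w + 38: h''(1) = 12 > 0 ⇒ local minimum; h''(3) = -4 < 0 ⇒ local maximum; h''(4) = 6 > 0 ⇒ local minimum.
Thus h has its local maximum at w = 3, with value -17/2.

3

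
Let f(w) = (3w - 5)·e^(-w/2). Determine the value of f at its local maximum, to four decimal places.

Differentiating with the product rule gives f'(w) = (-(3/2)w + 11/2)·e^(-w/2). Since e^(-w/2) > 0, the only critical point is w = 11/3.
f''(11/3) has the same sign as -3/2 < 0, so this is a local maximum.
f(11/3) = (6)·e^(-11/6) ≈ 0.9593.

0.9593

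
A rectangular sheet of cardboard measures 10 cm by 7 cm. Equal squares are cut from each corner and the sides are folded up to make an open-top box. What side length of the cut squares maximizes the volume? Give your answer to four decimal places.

1.3520

With cut size x, the volume is V(x) = x(10 − 2x)(7 − 2x) for 0 < x < 3.5.
V'(x) = 12x^2 − 68x + 70. Setting V'(x) = 0 gives x ≈ 1.3520 (the root in (0, 3.5)).
V''(x) = 24x − 68 is negative there, so this is the maximum; V ≈ 42.3766.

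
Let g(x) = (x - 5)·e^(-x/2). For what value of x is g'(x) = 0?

Differentiating with the product rule gives g'(x) = (-(1/2)x + 7/2)·e^(-x/2). Since e^(-x/2) > 0, the only critical point is x = 7.
g''(7) has the same sign as -1/2 < 0, so this is a local maximum.
g(7) = (2)·e^(-7/2) ≈ 0.0604.

7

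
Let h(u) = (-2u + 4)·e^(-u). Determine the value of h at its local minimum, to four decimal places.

h'(u) = (-2)·e^(-u) + (-2u + 4)·(-1)·e^(-u) = (2u - 6)·e^(-u). Since e^(-u) > 0, the only critical point is u = 3.
h''(3) has the same sign as 2 > 0, so this is a local minimum.
h(3) = (-2)·e^(-3) ≈ -0.0996.

-0.0996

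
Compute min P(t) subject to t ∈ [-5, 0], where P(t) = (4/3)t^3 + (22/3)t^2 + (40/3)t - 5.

-55

Differentiating, P'(t) = 4t^2 + (44/3)t + 40/3; which vanishes at t = -2 and t = -5/3.
Compare values at every candidate in [-5, 0]: P(-5) = -55; P(-2) = -13; P(-5/3) = -1055/81; P(0) = -5.
Hence the absolute minimum is -55 at t = -5.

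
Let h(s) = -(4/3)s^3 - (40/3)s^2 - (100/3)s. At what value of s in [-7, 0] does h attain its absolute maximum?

-7

Differentiating, h'(s) = -4s^2 - (80/3)s - 100/3; which vanishes at s = -5 and s = -5/3.
Compare values at every candidate in [-7, 0]: h(-7) = 112/3; h(-5) = 0; h(-5/3) = 2000/81; h(0) = 0.
So the maximum is h(-7) = 112/3.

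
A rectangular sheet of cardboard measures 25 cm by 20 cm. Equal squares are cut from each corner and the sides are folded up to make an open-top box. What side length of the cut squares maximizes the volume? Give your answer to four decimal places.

With cut size x, the volume is V(x) = x(25 − 2x)(20 − 2x) for 0 < x < 10.
V'(x) = 12x^2 − 180x + 500. Setting V'(x) = 0 gives x ≈ 3.6812 (the root in (0, 10)).
V''(x) = 24x − 180 is negative there, so this is the maximum; V ≈ 820.5282.

3.6812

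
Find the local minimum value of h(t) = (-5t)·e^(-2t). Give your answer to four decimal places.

-0.9197

Differentiating with the product rule gives h'(t) = (10t - 5)·e^(-2t). Since e^(-2t) > 0, the only critical point is t = 1/2.
h''(1/2) has the same sign as 10 > 0, so this is a local minimum.
h(1/2) = (-5/2)·e^(-1) ≈ -0.9197.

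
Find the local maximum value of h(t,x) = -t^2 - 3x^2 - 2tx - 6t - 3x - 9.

9/8

∂h/∂t = -2t - 2x - 6 = 0 and ∂h/∂x = -2t - 6x - 3 = 0, so (t, x) = (-15/4, 3/4).
The Hessian has h_{tt} = -2, h_{xx} = -6, h_{tx} = -2, giving D = 8 > 0 with h_{tt} < 0, so the point is a local maximum.
h(-15/4, 3/4) = 9/8.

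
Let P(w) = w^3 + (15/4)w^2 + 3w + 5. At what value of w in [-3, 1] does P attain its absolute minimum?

-3

P'(w) = 3w^2 + (15/2)w + 3, which vanishes at w = -2 and w = -1/2.
Compare values at every candidate in [-3, 1]: P(-3) = 11/4,  P(-2) = 6,  P(-1/2) = 69/16,  P(1) = 51/4.
Hence the absolute minimum is 11/4 at w = -3.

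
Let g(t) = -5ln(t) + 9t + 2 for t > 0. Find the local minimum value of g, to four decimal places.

9.9389

g'(t) = -5/t + 9 = 0 gives t = 5/9.
g''(t) = 5/t², which is positive for t > 0, so this is a local minimum.
g(5/9) = -5·ln(5/9) + 5 + 2 ≈ 9.9389.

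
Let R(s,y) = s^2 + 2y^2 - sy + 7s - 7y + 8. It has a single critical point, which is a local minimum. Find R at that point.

-6

∂R/∂s = 2s - y + 7 = 0 and ∂R/∂y = -s + 4y - 7 = 0, so (s, y) = (-3, 1).
The Hessian has R_{ss} = 2, R_{yy} = 4, R_{sy} = -1, giving D = 7 > 0 with R_{ss} > 0, so the point is a local minimum.
R(-3, 1) = -6.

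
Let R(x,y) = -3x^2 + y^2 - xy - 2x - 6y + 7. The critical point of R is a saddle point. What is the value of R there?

-1/13

∂R/∂x = -6x - y - 2 = 0 and ∂R/∂y = -x + 2y - 6 = 0, so (x, y) = (-10/13, 34/13).
The Hessian has R_{xx} = -6, R_{yy} = 2, R_{xy} = -1, giving D = -13 < 0, so the point is a saddle point.
R(-10/13, 34/13) = -1/13.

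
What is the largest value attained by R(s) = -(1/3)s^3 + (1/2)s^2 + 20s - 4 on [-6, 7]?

Differentiating, R'(s) = -s^2 + s + 20; which vanishes at s = -4 and s = 5.
Candidates: R(-6) = -34; R(-4) = -164/3; R(5) = 401/6; R(7) = 277/6.
So the maximum is R(5) = 401/6.

401/6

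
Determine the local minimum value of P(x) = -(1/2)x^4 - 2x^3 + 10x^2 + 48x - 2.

P'(x) = -2x^3 - 6x^2 + 20x + 48. Setting P'(x) = 0 gives x ∈ {-4, -2, 3}.
Since P''(x) = -6x^2 - 12x + 20, we get P''(-4) = -28 < 0 ⇒ local maximum; P''(-2) = 20 > 0 ⇒ local minimum; P''(3) = -70 < 0 ⇒ local maximum.
Thus P has its local minimum at x = -2, with value -50.

-50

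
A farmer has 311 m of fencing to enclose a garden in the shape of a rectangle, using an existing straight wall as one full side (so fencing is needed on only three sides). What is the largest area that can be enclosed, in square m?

Let the sides perpendicular to the wall have length x and the parallel side y, so 2x + y = 311 and the area is A = xy = x(311 − 2x).
A'(x) = 311 − 4x = 0 gives x = 311/4, and A''(x) = −4 < 0 confirms a maximum.
Then y = 311 − 2·311/4 = 311/2 and A = 96721/8.

96721/8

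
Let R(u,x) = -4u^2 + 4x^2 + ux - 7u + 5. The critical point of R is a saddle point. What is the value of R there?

521/65

∂R/∂u = -8u + x - 7 = 0 and ∂R/∂x = u + 8x = 0, so (u, x) = (-56/65, 7/65).
The Hessian has R_{uu} = -8, R_{xx} = 8, R_{ux} = 1, giving D = -65 < 0, so the point is a saddle point.
R(-56/65, 7/65) = 521/65.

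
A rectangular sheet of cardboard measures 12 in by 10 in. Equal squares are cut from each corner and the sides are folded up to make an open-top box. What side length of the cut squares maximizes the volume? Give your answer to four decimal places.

1.8107

With cut size x, the volume is V(x) = x(12 − 2x)(10 − 2x) for 0 < x < 5.
V'(x) = 12x^2 − 88x + 120. Setting V'(x) = 0 gives x ≈ 1.8107 (the root in (0, 5)).
V''(x) = 24x − 88 is negative there, so this is the maximum; V ≈ 96.7706.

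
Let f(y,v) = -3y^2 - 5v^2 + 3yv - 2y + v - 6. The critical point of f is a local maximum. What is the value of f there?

∂f/∂y = -6y + 3v - 2 = 0 and ∂f/∂v = 3y - 10v + 1 = 0, so (y, v) = (-1/3, 0).
The Hessian has f_{yy} = -6, f_{vv} = -10, f_{yv} = 3, giving D = 51 > 0 with f_{yy} < 0, so the point is a local maximum.
f(-1/3, 0) = -17/3.

-17/3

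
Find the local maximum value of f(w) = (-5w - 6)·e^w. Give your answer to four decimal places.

Differentiating with the product rule gives f'(w) = (-5w - 11)·e^w. Since e^w > 0, the only critical point is w = -11/5.
f''(-11/5) has the same sign as -5 < 0, so this is a local maximum.
f(-11/5) = (5)·e^(-11/5) ≈ 0.5540.

0.5540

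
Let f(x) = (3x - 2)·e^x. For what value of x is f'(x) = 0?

-1/3

f'(x) = 3·e^x + (3x - 2)·1·e^x = (3x + 1)·e^x. Since e^x > 0, the only critical point is x = -1/3.
f''(-1/3) has the same sign as 3 > 0, so this is a local minimum.
f(-1/3) = (-3)·e^(-1/3) ≈ -2.1496.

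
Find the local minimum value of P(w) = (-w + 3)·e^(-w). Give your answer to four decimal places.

-0.0183

By the product rule, P'(w) = (w - 4)·e^(-w). Since e^(-w) > 0, the only critical point is w = 4.
P''(4) has the same sign as 1 > 0, so this is a local minimum.
P(4) = (-1)·e^(-4) ≈ -0.0183.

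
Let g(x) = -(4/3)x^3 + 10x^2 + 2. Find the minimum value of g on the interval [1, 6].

The derivative is -4x^2 + 20x, whose only zero in [1, 6] is x = 5.
Candidates: g(1) = 32/3,  g(5) = 256/3,  g(6) = 74.
So the minimum is g(1) = 32/3.

32/3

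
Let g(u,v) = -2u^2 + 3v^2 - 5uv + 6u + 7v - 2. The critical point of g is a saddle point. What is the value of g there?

122/49

∂g/∂u = -4u - 5v + 6 = 0 and ∂g/∂v = -5u + 6v + 7 = 0, so (u, v) = (71/49, 2/49).
The Hessian has g_{uu} = -4, g_{vv} = 6, g_{uv} = -5, giving D = -49 < 0, so the point is a saddle point.
g(71/49, 2/49) = 122/49.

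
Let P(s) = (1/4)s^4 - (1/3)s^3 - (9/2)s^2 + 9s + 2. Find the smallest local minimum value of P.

P'(s) = s^3 - s^2 - 9s + 9. Setting P'(s) = 0 gives s ∈ {-3, 1, 3}.
Since P''(s) = 3s^2 - 2s - 9, we get P''(-3) = 24 > 0 ⇒ local minimum; P''(1) = -8 < 0 ⇒ local maximum; P''(3) = 12 > 0 ⇒ local minimum.
So the smallest local minimum value is P(-3) = -145/4.

-145/4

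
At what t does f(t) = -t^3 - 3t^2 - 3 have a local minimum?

f'(t) = -3t^2 - 6t = 0 at t = -2, 0.
Second-derivative test with f''(t) = -6t - 6: f''(-2) = 6 > 0 ⇒ local minimum; f''(0) = -6 < 0 ⇒ local maximum.
Thus f has its local minimum at t = -2, with value -7.

-2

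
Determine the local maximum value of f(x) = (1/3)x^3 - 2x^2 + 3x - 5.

-11/3

f'(x) = x^2 - 4x + 3 = 0 at x = 1, 3.
Second-derivative test with f''(x) = 2x - 4: f''(1) = -2 < 0 ⇒ local maximum; f''(3) = 2 > 0 ⇒ local minimum.
Thus f has its local maximum at x = 1, with value -11/3.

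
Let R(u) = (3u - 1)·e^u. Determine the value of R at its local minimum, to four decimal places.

R'(u) = 3·e^u + (3u - 1)·1·e^u = (3u + 2)·e^u. Since e^u > 0, the only critical point is u = -2/3.
R''(-2/3) has the same sign as 3 > 0, so this is a local minimum.
R(-2/3) = (-3)·e^(-2/3) ≈ -1.5403.

-1.5403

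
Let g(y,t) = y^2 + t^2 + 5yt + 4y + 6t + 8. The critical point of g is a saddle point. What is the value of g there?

100/21

∂g/∂y = 2y + 5t + 4 = 0 and ∂g/∂t = 5y + 2t + 6 = 0, so (y, t) = (-22/21, -8/21).
The Hessian has g_{yy} = 2, g_{tt} = 2, g_{yt} = 5, giving D = -21 < 0, so the point is a saddle point.
g(-22/21, -8/21) = 100/21.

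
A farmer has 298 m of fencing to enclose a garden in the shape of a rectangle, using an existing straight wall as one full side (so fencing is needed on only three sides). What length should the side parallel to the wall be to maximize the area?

149

Let the sides perpendicular to the wall have length x and the parallel side y, so 2x + y = 298 and the area is A = xy = x(298 − 2x).
A'(x) = 298 − 4x = 0 gives x = 149/2, and A''(x) = −4 < 0 confirms a maximum.
Then y = 298 − 2·149/2 = 149 and A = 22201/2.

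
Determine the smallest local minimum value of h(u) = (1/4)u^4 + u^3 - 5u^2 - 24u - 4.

h'(u) = u^3 + 3u^2 - 10u - 24 = 0 at u = -4, -2, 3.
h''(u) = 3u^2 + 6u - 10. h''(-4) = 14 > 0 ⇒ local minimum; h''(-2) = -10 < 0 ⇒ local maximum; h''(3) = 35 > 0 ⇒ local minimum.
The smallest local minimum is h(3) = -295/4.

-295/4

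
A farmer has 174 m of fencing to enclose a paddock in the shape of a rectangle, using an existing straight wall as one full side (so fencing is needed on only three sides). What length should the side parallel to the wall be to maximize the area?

Let the sides perpendicular to the wall have length x and the parallel side y, so 2x + y = 174 and the area is A = xy = x(174 − 2x).
A'(x) = 174 − 4x = 0 gives x = 87/2, and A''(x) = −4 < 0 confirms a maximum.
Then y = 174 − 2·87/2 = 87 and A = 7569/2.

87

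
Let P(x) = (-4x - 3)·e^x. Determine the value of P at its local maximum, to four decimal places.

P'(x) = (-4)·e^x + (-4x - 3)·1·e^x = (-4x - 7)·e^x. Since e^x > 0, the only critical point is x = -7/4.
P''(-7/4) has the same sign as -4 < 0, so this is a local maximum.
P(-7/4) = (4)·e^(-7/4) ≈ 0.6951.

0.6951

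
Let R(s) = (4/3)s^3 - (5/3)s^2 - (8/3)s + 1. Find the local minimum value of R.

-191/81

R'(s) = 4s^2 - (10/3)s - 8/3 = 0 at s = -1/2, 4/3.
R''(s) = 8s - 10/3. R''(-1/2) = -22/3 < 0 ⇒ local maximum; R''(4/3) = 22/3 > 0 ⇒ local minimum.
Thus R has its local minimum at s = 4/3, with value -191/81.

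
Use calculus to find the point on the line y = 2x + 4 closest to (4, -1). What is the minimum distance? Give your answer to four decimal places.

Minimize D(x)^2 = (x - 4)^2 + (2x + 5)^2.
d/dx[D^2] = 2(x - 4) + 2·2·(2x + 5) = 0 ⇒ x = -6/5.
Then y = 8/5 and the distance is √(169/5) ≈ 5.8138.

5.8138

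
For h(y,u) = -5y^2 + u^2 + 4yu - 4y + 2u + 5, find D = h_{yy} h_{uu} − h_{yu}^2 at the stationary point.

∂h/∂y = -10y + 4u - 4 = 0 and ∂h/∂u = 4y + 2u + 2 = 0, so (y, u) = (-4/9, -1/9).
The Hessian has h_{yy} = -10, h_{uu} = 2, h_{yu} = 4, giving D = -36 < 0, so the point is a saddle point.
D = (-10)·(2) − (4)^2 = -36.

-36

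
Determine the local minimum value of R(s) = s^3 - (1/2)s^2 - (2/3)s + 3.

71/27

R'(s) = 3s^2 - s - 2/3. Setting R'(s) = 0 gives s ∈ {-1/3, 2/3}.
R''(s) = 6s - 1. R''(-1/3) = -3 < 0 ⇒ local maximum; R''(2/3) = 3 > 0 ⇒ local minimum.
Thus R has its local minimum at s = 2/3, with value 71/27.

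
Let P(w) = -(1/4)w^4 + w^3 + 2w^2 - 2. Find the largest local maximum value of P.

Critical points: P'(w) = -w^3 + 3w^2 + 4w vanishes at w = -1, 0, 4.
P''(w) = -3w^2 + 6w + 4. P''(-1) = -5 < 0 ⇒ local maximum; P''(0) = 4 > 0 ⇒ local minimum; P''(4) = -20 < 0 ⇒ local maximum.
So the largest local maximum value is P(4) = 30.

30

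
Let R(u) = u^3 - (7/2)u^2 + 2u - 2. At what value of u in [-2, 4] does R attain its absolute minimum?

Differentiating, R'(u) = 3u^2 - 7u + 2; which vanishes at u = 1/3 and u = 2.
Evaluating at the critical points and endpoints: R(-2) = -28; R(1/3) = -91/54; R(2) = -4; R(4) = 14.
Hence the absolute minimum is -28 at u = -2.

-2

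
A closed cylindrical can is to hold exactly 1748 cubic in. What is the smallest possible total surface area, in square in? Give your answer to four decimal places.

803.2958

With radius r and height h, πr²h = 1748 so h = 1748/(πr²), and S(r) = 2πr² + 2πrh = 2πr² + 2·1748/r.
S'(r) = 4πr − 2·1748/r² = 0 ⇒ r³ = 1748/(2π), so r ≈ 6.5281 and h = 2r ≈ 13.0562.
S''(r) = 4π + 4·1748/r³ > 0, so this is the minimum; S ≈ 803.2958.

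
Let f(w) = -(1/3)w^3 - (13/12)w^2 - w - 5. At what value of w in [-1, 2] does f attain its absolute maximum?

-2/3

The derivative is -w^2 - (13/6)w - 1, whose only zero in [-1, 2] is w = -2/3.
Evaluating at the critical points and endpoints: f(-1) = -19/4, f(-2/3) = -382/81, f(2) = -14.
Hence the absolute maximum is -382/81 at w = -2/3.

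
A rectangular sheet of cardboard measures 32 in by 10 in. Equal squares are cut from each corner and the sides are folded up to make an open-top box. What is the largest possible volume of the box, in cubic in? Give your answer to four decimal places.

340.3457

With cut size x, the volume is V(x) = x(32 − 2x)(10 − 2x) for 0 < x < 5.
V'(x) = 12x^2 − 168x + 320. Setting V'(x) = 0 gives x ≈ 2.2742 (the root in (0, 5)).
V''(x) = 24x − 168 is negative there, so this is the maximum; V ≈ 340.3457.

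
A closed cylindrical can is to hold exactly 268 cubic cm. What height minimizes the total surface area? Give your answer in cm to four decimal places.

With radius r and height h, πr²h = 268 so h = 268/(πr²), and S(r) = 2πr² + 2πrh = 2πr² + 2·268/r.
S'(r) = 4πr − 2·268/r² = 0 ⇒ r³ = 268/(2π), so r ≈ 3.4940 and h = 2r ≈ 6.9879.
S''(r) = 4π + 4·268/r³ > 0, so this is the minimum; S ≈ 230.1112.

6.9879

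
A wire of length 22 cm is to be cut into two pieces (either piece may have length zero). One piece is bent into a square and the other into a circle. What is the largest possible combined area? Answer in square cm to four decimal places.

38.5155

Let x be the length used for the square. Square side x/4; circle radius (22−x)/(2π).
A(x) = (x/4)² + π·((22−x)/(2π))² = x²/16 + (22−x)²/(4π) for 0 ≤ x ≤ 22. A'(x) = x/8 − (22−x)/(2π) = 0 gives x = 4·22/(π+4) ≈ 12.3222.
A'' > 0, so the interior critical point is a minimum; the maximum is at an endpoint. A(0) = 38.5155 and A(22) = 30.2500, so the largest area is 38.5155.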